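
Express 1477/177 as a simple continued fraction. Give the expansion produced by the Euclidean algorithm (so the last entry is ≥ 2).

[8; 2, 1, 9, 6]

1477 = 8*177 + 61
177 = 2*61 + 55
61 = 1*55 + 6
55 = 9*6 + 1
6 = 6*1 + 0  (stop)
So 1477/177 = [8; 2, 1, 9, 6].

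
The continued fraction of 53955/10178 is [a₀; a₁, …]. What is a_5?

9

53955 = 5·10178 + 3065   →  a_0 = 5
10178 = 3·3065 + 983   →  a_1 = 3
3065 = 3·983 + 116   →  a_2 = 3
983 = 8·116 + 55   →  a_3 = 8
116 = 2·55 + 6   →  a_4 = 2
55 = 9·6 + 1   →  a_5 = 9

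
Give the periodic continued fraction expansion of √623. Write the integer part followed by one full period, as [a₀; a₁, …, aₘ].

[24; 1, 23, 1, 48]

a₀ = ⌊√623⌋ = 24.
With m₀=0, d₀=1 and mₖ₊₁ = dₖaₖ − mₖ, dₖ₊₁ = (n − mₖ₊₁²)/dₖ, aₖ₊₁ = ⌊(a₀+mₖ₊₁)/dₖ₊₁⌋:
  k=1: m=24, d=47, a=1
  k=2: m=23, d=2, a=23
  k=3: m=23, d=47, a=1
  k=4: m=24, d=1, a=48
d=1 and a=2a₀=48 at k=4, so the next step gives (m, d) = (24, 47) again — its k=1 value — and the period has length 4.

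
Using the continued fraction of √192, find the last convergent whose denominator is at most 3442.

√192 = [13; 1, 5, 1, 26, …] (period length 4).
Convergents:
  p_0/q_0 = 13/1
  p_1/q_1 = 14/1
  p_2/q_2 = 83/6
  p_3/q_3 = 97/7
  p_4/q_4 = 2605/188
  p_5/q_5 = 2702/195
  p_6/q_6 = 16115/1163
  p_7/q_7 = 18817/1358
  p_8/q_8 = 505357/36471
q_7 = 1358 ≤ 3442 < 36471 = q_8, so the answer is 18817/1358.

18817/1358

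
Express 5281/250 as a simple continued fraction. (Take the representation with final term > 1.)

5281 = 21·250 + 31
250 = 8·31 + 2
31 = 15·2 + 1
2 = 2·1 + 0  (stop)
So 5281/250 = [21; 8, 15, 2].

[21; 8, 15, 2]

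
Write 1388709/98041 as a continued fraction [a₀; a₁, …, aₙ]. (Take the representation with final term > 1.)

1388709 = 14×98041 + 16135
98041 = 6×16135 + 1231
16135 = 13×1231 + 132
1231 = 9×132 + 43
132 = 3×43 + 3
43 = 14×3 + 1
3 = 3×1 + 0  (stop)
So 1388709/98041 = [14; 6, 13, 9, 3, 14, 3].

[14; 6, 13, 9, 3, 14, 3]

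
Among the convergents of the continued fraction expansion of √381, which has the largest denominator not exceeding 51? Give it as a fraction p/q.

527/27

√381 = [19; 1, 1, 12, 1, 1, 38, …] (period length 6).
Convergents:
  p_0/q_0 = 19/1
  p_1/q_1 = 20/1
  p_2/q_2 = 39/2
  p_3/q_3 = 488/25
  p_4/q_4 = 527/27
  p_5/q_5 = 1015/52
q_4 = 27 ≤ 51 < 52 = q_5, so the answer is 527/27.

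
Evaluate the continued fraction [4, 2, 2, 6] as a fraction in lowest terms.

Using pₖ = aₖpₖ₋₁ + pₖ₋₂ and qₖ = aₖqₖ₋₁ + qₖ₋₂:
  k=0: a=4, p=4, q=1
  k=1: a=2, p=9, q=2
  k=2: a=2, p=22, q=5
  k=3: a=6, p=141, q=32

141/32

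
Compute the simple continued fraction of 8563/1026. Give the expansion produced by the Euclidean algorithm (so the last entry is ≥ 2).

[8; 2, 1, 8, 9, 1, 3]

8563 = 8·1026 + 355
1026 = 2·355 + 316
355 = 1·316 + 39
316 = 8·39 + 4
39 = 9·4 + 3
4 = 1·3 + 1
3 = 3·1 + 0  (stop)
So 8563/1026 = [8; 2, 1, 8, 9, 1, 3].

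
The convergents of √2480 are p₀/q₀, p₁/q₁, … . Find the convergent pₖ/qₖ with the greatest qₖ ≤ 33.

√2480 = [49; 1, 3, 1, 98, …] (period length 4).
Convergents:
  p_0/q_0 = 49/1
  p_1/q_1 = 50/1
  p_2/q_2 = 199/4
  p_3/q_3 = 249/5
  p_4/q_4 = 24601/494
q_3 = 5 ≤ 33 < 494 = q_4, so the answer is 249/5.

249/5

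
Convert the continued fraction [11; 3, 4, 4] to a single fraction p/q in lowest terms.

Fold from the inside: start with 4/1.
  4 + 1/4 = 17/4
  3 + 4/17 = 55/17
  11 + 17/55 = 622/55

622/55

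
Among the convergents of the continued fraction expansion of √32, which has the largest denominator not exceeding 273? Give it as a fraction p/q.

√32 = [5; 1, 1, 1, 10, …] (period length 4).
Convergents:
  p_0/q_0 = 5/1
  p_1/q_1 = 6/1
  p_2/q_2 = 11/2
  p_3/q_3 = 17/3
  p_4/q_4 = 181/32
  p_5/q_5 = 198/35
  p_6/q_6 = 379/67
  p_7/q_7 = 577/102
  p_8/q_8 = 6149/1087
q_7 = 102 ≤ 273 < 1087 = q_8, so the answer is 577/102.

577/102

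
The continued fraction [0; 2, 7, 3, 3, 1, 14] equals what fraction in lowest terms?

Fold from the inside: start with 14/1.
  1 + 1/14 = 15/14
  3 + 14/15 = 59/15
  3 + 15/59 = 192/59
  7 + 59/192 = 1403/192
  2 + 192/1403 = 2998/1403
  0 + 1403/2998 = 1403/2998

1403/2998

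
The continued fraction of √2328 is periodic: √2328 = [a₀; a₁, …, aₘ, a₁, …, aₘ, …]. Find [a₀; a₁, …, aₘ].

a₀ = ⌊√2328⌋ = 48.

[48; 4, 96]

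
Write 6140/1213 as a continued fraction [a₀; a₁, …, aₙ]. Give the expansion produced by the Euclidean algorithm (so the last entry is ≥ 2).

[5; 16, 5, 1, 3, 3]

6140 = 5×1213 + 75
1213 = 16×75 + 13
75 = 5×13 + 10
13 = 1×10 + 3
10 = 3×3 + 1
3 = 3×1 + 0  (stop)
So 6140/1213 = [5; 16, 5, 1, 3, 3].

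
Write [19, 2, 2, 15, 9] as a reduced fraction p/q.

13543/698

Using pₖ = aₖpₖ₋₁ + pₖ₋₂ and qₖ = aₖqₖ₋₁ + qₖ₋₂:
  k=0: a=19, p=19, q=1
  k=1: a=2, p=39, q=2
  k=2: a=2, p=97, q=5
  k=3: a=15, p=1494, q=77
  k=4: a=9, p=13543, q=698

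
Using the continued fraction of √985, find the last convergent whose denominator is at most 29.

√985 = [31; 2, 1, 1, 2, 62, …] (period length 5).
Convergents:
  p_0/q_0 = 31/1
  p_1/q_1 = 63/2
  p_2/q_2 = 94/3
  p_3/q_3 = 157/5
  p_4/q_4 = 408/13
  p_5/q_5 = 25453/811
q_4 = 13 ≤ 29 < 811 = q_5, so the answer is 408/13.

408/13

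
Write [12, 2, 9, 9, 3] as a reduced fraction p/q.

Fold from the inside: start with 3/1.
  9 + 1/3 = 28/3
  9 + 3/28 = 255/28
  2 + 28/255 = 538/255
  12 + 255/538 = 6711/538

6711/538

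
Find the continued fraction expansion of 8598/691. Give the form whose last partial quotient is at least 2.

8598 = 12·691 + 306
691 = 2·306 + 79
306 = 3·79 + 69
79 = 1·69 + 10
69 = 6·10 + 9
10 = 1·9 + 1
9 = 9·1 + 0  (stop)
So 8598/691 = [12; 2, 3, 1, 6, 1, 9].

[12; 2, 3, 1, 6, 1, 9]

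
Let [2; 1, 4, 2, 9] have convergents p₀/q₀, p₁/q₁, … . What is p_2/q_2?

Using pₖ = aₖpₖ₋₁ + pₖ₋₂, qₖ = aₖqₖ₋₁ + qₖ₋₂ (with p₋₁=1, p₋₂=0, q₋₁=0, q₋₂=1):
  k=0: a=2, p=2, q=1
  k=1: a=1, p=3, q=1
  k=2: a=4, p=14, q=5

14/5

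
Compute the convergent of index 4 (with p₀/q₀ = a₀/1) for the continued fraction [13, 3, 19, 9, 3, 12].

21764/1633

Using pₖ = aₖpₖ₋₁ + pₖ₋₂, qₖ = aₖqₖ₋₁ + qₖ₋₂ (with p₋₁=1, p₋₂=0, q₋₁=0, q₋₂=1):
  k=0: a=13, p=13, q=1
  k=1: a=3, p=40, q=3
  k=2: a=19, p=773, q=58
  k=3: a=9, p=6997, q=525
  k=4: a=3, p=21764, q=1633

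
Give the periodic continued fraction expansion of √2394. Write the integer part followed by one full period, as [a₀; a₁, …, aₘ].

a₀ = ⌊√2394⌋ = 48.
With m₀=0, d₀=1 and mₖ₊₁ = dₖaₖ − mₖ, dₖ₊₁ = (n − mₖ₊₁²)/dₖ, aₖ₊₁ = ⌊(a₀+mₖ₊₁)/dₖ₊₁⌋:
  k=1: m=48, d=90, a=1
  k=2: m=42, d=7, a=12
  k=3: m=42, d=90, a=1
  k=4: m=48, d=1, a=96
d=1 and a=2a₀=96 at k=4, so the next step gives (m, d) = (48, 90) again — its k=1 value — and the period has length 4.

[48; 1, 12, 1, 96]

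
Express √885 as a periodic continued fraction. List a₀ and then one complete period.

[29; 1, 2, 1, 58]

a₀ = ⌊√885⌋ = 29.
With m₀=0, d₀=1 and mₖ₊₁ = dₖaₖ − mₖ, dₖ₊₁ = (n − mₖ₊₁²)/dₖ, aₖ₊₁ = ⌊(a₀+mₖ₊₁)/dₖ₊₁⌋:
  k=1: m=29, d=44, a=1
  k=2: m=15, d=15, a=2
  k=3: m=15, d=44, a=1
  k=4: m=29, d=1, a=58
d=1 and a=2a₀=58 at k=4, so the next step gives (m, d) = (29, 44) again — its k=1 value — and the period has length 4.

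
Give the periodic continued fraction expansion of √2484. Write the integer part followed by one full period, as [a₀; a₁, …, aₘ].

[49; 1, 5, 4, 5, 1, 98]

a₀ = ⌊√2484⌋ = 49.
With m₀=0, d₀=1 and mₖ₊₁ = dₖaₖ − mₖ, dₖ₊₁ = (n − mₖ₊₁²)/dₖ, aₖ₊₁ = ⌊(a₀+mₖ₊₁)/dₖ₊₁⌋:
  k=1: m=49, d=83, a=1
  k=2: m=34, d=16, a=5
  k=3: m=46, d=23, a=4
  k=4: m=46, d=16, a=5
  k=5: m=34, d=83, a=1
  k=6: m=49, d=1, a=98
d=1 and a=2a₀=98 at k=6, so the next step gives (m, d) = (49, 83) again — its k=1 value — and the period has length 6.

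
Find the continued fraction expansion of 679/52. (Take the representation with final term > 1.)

679 = 13*52 + 3
52 = 17*3 + 1
3 = 3*1 + 0  (stop)
So 679/52 = [13; 17, 3].

[13; 17, 3]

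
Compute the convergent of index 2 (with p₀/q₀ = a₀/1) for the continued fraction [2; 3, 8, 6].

Using pₖ = aₖpₖ₋₁ + pₖ₋₂, qₖ = aₖqₖ₋₁ + qₖ₋₂ (with p₋₁=1, p₋₂=0, q₋₁=0, q₋₂=1):
  k=0: a=2, p=2, q=1
  k=1: a=3, p=7, q=3
  k=2: a=8, p=58, q=25

58/25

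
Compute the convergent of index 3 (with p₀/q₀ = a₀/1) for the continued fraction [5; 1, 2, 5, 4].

91/16

Using pₖ = aₖpₖ₋₁ + pₖ₋₂, qₖ = aₖqₖ₋₁ + qₖ₋₂ (with p₋₁=1, p₋₂=0, q₋₁=0, q₋₂=1):
  k=0: a=5, p=5, q=1
  k=1: a=1, p=6, q=1
  k=2: a=2, p=17, q=3
  k=3: a=5, p=91, q=16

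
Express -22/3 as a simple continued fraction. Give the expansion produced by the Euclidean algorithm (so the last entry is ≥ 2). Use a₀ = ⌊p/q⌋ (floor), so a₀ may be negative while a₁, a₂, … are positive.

[-8; 1, 2]

-22 = -8×3 + 2
3 = 1×2 + 1
2 = 2×1 + 0  (stop)
So -22/3 = [-8; 1, 2].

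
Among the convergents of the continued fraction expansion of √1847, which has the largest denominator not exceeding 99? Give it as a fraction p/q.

√1847 = [42; 1, 41, 1, 84, …] (period length 4).
Convergents:
  p_0/q_0 = 42/1
  p_1/q_1 = 43/1
  p_2/q_2 = 1805/42
  p_3/q_3 = 1848/43
  p_4/q_4 = 157037/3654
q_3 = 43 ≤ 99 < 3654 = q_4, so the answer is 1848/43.

1848/43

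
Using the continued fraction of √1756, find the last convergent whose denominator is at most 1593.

√1756 = [41; 1, 9, 2, 20, 2, 9, 1, 82, …] (period length 8).
Convergents:
  p_0/q_0 = 41/1
  p_1/q_1 = 42/1
  p_2/q_2 = 419/10
  p_3/q_3 = 880/21
  p_4/q_4 = 18019/430
  p_5/q_5 = 36918/881
  p_6/q_6 = 350281/8359
q_5 = 881 ≤ 1593 < 8359 = q_6, so the answer is 36918/881.

36918/881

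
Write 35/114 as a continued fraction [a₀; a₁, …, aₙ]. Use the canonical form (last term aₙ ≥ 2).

35 = 0*114 + 35
114 = 3*35 + 9
35 = 3*9 + 8
9 = 1*8 + 1
8 = 8*1 + 0  (stop)
So 35/114 = [0; 3, 3, 1, 8].

[0; 3, 3, 1, 8]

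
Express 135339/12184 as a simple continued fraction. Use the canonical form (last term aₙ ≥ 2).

[11; 9, 3, 1, 3, 3, 4, 6]

135339 = 11*12184 + 1315
12184 = 9*1315 + 349
1315 = 3*349 + 268
349 = 1*268 + 81
268 = 3*81 + 25
81 = 3*25 + 6
25 = 4*6 + 1
6 = 6*1 + 0  (stop)
So 135339/12184 = [11; 9, 3, 1, 3, 3, 4, 6].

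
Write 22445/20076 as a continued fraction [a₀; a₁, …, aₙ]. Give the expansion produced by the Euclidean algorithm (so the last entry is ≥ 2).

22445 = 1*20076 + 2369
20076 = 8*2369 + 1124
2369 = 2*1124 + 121
1124 = 9*121 + 35
121 = 3*35 + 16
35 = 2*16 + 3
16 = 5*3 + 1
3 = 3*1 + 0  (stop)
So 22445/20076 = [1; 8, 2, 9, 3, 2, 5, 3].

[1; 8, 2, 9, 3, 2, 5, 3]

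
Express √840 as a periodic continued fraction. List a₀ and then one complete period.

[28; 1, 56]

a₀ = ⌊√840⌋ = 28.
With m₀=0, d₀=1 and mₖ₊₁ = dₖaₖ − mₖ, dₖ₊₁ = (n − mₖ₊₁²)/dₖ, aₖ₊₁ = ⌊(a₀+mₖ₊₁)/dₖ₊₁⌋:
  k=1: m=28, d=56, a=1
  k=2: m=28, d=1, a=56
d=1 and a=2a₀=56 at k=2, so the next step gives (m, d) = (28, 56) again — its k=1 value — and the period has length 2.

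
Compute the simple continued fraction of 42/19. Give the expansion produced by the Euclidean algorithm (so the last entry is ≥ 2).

42 = 2×19 + 4
19 = 4×4 + 3
4 = 1×3 + 1
3 = 3×1 + 0  (stop)
So 42/19 = [2; 4, 1, 3].

[2; 4, 1, 3]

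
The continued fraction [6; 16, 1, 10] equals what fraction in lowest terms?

1127/186

Fold from the inside: start with 10/1.
  1 + 1/10 = 11/10
  16 + 10/11 = 186/11
  6 + 11/186 = 1127/186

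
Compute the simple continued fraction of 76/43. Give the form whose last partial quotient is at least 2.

[1; 1, 3, 3, 3]

76 = 1·43 + 33
43 = 1·33 + 10
33 = 3·10 + 3
10 = 3·3 + 1
3 = 3·1 + 0  (stop)
So 76/43 = [1; 1, 3, 3, 3].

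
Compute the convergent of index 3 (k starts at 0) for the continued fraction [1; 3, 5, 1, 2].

25/19

Using pₖ = aₖpₖ₋₁ + pₖ₋₂, qₖ = aₖqₖ₋₁ + qₖ₋₂ (with p₋₁=1, p₋₂=0, q₋₁=0, q₋₂=1):
  k=0: a=1, p=1, q=1
  k=1: a=3, p=4, q=3
  k=2: a=5, p=21, q=16
  k=3: a=1, p=25, q=19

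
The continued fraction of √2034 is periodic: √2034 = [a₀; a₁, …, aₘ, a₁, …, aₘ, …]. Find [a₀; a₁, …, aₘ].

a₀ = ⌊√2034⌋ = 45.

[45; 10, 90]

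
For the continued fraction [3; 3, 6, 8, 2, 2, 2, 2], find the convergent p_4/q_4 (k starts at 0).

Using pₖ = aₖpₖ₋₁ + pₖ₋₂, qₖ = aₖqₖ₋₁ + qₖ₋₂ (with p₋₁=1, p₋₂=0, q₋₁=0, q₋₂=1):
  k=0: a=3, p=3, q=1
  k=1: a=3, p=10, q=3
  k=2: a=6, p=63, q=19
  k=3: a=8, p=514, q=155
  k=4: a=2, p=1091, q=329

1091/329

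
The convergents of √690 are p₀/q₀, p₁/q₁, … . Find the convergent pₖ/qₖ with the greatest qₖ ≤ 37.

√690 = [26; 3, 1, 2, 1, 3, 52, …] (period length 6).
Convergents:
  p_0/q_0 = 26/1
  p_1/q_1 = 79/3
  p_2/q_2 = 105/4
  p_3/q_3 = 289/11
  p_4/q_4 = 394/15
  p_5/q_5 = 1471/56
q_4 = 15 ≤ 37 < 56 = q_5, so the answer is 394/15.

394/15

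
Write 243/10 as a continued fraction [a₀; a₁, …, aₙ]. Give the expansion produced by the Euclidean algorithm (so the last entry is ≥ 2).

243 = 24·10 + 3
10 = 3·3 + 1
3 = 3·1 + 0  (stop)
So 243/10 = [24; 3, 3].

[24; 3, 3]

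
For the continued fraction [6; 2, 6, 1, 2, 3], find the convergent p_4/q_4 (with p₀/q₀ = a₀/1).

Using pₖ = aₖpₖ₋₁ + pₖ₋₂, qₖ = aₖqₖ₋₁ + qₖ₋₂ (with p₋₁=1, p₋₂=0, q₋₁=0, q₋₂=1):
  k=0: a=6, p=6, q=1
  k=1: a=2, p=13, q=2
  k=2: a=6, p=84, q=13
  k=3: a=1, p=97, q=15
  k=4: a=2, p=278, q=43

278/43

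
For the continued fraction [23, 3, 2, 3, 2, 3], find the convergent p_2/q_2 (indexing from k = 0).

Using pₖ = aₖpₖ₋₁ + pₖ₋₂, qₖ = aₖqₖ₋₁ + qₖ₋₂ (with p₋₁=1, p₋₂=0, q₋₁=0, q₋₂=1):
  k=0: a=23, p=23, q=1
  k=1: a=3, p=70, q=3
  k=2: a=2, p=163, q=7

163/7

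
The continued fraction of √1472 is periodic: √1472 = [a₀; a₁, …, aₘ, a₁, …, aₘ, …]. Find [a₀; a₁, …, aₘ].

[38; 2, 1, 2, 1, 2, 76]

a₀ = ⌊√1472⌋ = 38.
With m₀=0, d₀=1 and mₖ₊₁ = dₖaₖ − mₖ, dₖ₊₁ = (n − mₖ₊₁²)/dₖ, aₖ₊₁ = ⌊(a₀+mₖ₊₁)/dₖ₊₁⌋:
  k=1: m=38, d=28, a=2
  k=2: m=18, d=41, a=1
  k=3: m=23, d=23, a=2
  k=4: m=23, d=41, a=1
  k=5: m=18, d=28, a=2
  k=6: m=38, d=1, a=76
d=1 and a=2a₀=76 at k=6, so the next step gives (m, d) = (38, 28) again — its k=1 value — and the period has length 6.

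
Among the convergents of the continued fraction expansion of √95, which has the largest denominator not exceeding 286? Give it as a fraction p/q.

√95 = [9; 1, 2, 1, 18, …] (period length 4).
Convergents:
  p_0/q_0 = 9/1
  p_1/q_1 = 10/1
  p_2/q_2 = 29/3
  p_3/q_3 = 39/4
  p_4/q_4 = 731/75
  p_5/q_5 = 770/79
  p_6/q_6 = 2271/233
  p_7/q_7 = 3041/312
q_6 = 233 ≤ 286 < 312 = q_7, so the answer is 2271/233.

2271/233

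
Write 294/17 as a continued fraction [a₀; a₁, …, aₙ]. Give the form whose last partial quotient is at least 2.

[17; 3, 2, 2]

294 = 17·17 + 5
17 = 3·5 + 2
5 = 2·2 + 1
2 = 2·1 + 0  (stop)
So 294/17 = [17; 3, 2, 2].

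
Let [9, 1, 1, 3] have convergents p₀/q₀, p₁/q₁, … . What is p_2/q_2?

Using pₖ = aₖpₖ₋₁ + pₖ₋₂, qₖ = aₖqₖ₋₁ + qₖ₋₂ (with p₋₁=1, p₋₂=0, q₋₁=0, q₋₂=1):
  k=0: a=9, p=9, q=1
  k=1: a=1, p=10, q=1
  k=2: a=1, p=19, q=2

19/2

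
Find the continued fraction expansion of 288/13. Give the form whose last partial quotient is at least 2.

[22; 6, 2]

288 = 22×13 + 2
13 = 6×2 + 1
2 = 2×1 + 0  (stop)
So 288/13 = [22; 6, 2].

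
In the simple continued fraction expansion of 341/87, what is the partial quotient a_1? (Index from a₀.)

1

341 = 3·87 + 80   →  a_0 = 3
87 = 1·80 + 7   →  a_1 = 1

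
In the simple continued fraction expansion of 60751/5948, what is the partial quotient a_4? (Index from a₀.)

60751 = 10·5948 + 1271   →  a_0 = 10
5948 = 4·1271 + 864   →  a_1 = 4
1271 = 1·864 + 407   →  a_2 = 1
864 = 2·407 + 50   →  a_3 = 2
407 = 8·50 + 7   →  a_4 = 8

8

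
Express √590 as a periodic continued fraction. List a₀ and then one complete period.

[24; 3, 2, 4, 2, 3, 48]

a₀ = ⌊√590⌋ = 24.
With m₀=0, d₀=1 and mₖ₊₁ = dₖaₖ − mₖ, dₖ₊₁ = (n − mₖ₊₁²)/dₖ, aₖ₊₁ = ⌊(a₀+mₖ₊₁)/dₖ₊₁⌋:
  k=1: m=24, d=14, a=3
  k=2: m=18, d=19, a=2
  k=3: m=20, d=10, a=4
  k=4: m=20, d=19, a=2
  k=5: m=18, d=14, a=3
  k=6: m=24, d=1, a=48
d=1 and a=2a₀=48 at k=6, so the next step gives (m, d) = (24, 14) again — its k=1 value — and the period has length 6.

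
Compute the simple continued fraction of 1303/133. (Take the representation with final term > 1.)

[9; 1, 3, 1, 12, 2]

1303 = 9·133 + 106
133 = 1·106 + 27
106 = 3·27 + 25
27 = 1·25 + 2
25 = 12·2 + 1
2 = 2·1 + 0  (stop)
So 1303/133 = [9; 1, 3, 1, 12, 2].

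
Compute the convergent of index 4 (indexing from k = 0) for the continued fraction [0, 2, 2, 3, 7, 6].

Using pₖ = aₖpₖ₋₁ + pₖ₋₂, qₖ = aₖqₖ₋₁ + qₖ₋₂ (with p₋₁=1, p₋₂=0, q₋₁=0, q₋₂=1):
  k=0: a=0, p=0, q=1
  k=1: a=2, p=1, q=2
  k=2: a=2, p=2, q=5
  k=3: a=3, p=7, q=17
  k=4: a=7, p=51, q=124

51/124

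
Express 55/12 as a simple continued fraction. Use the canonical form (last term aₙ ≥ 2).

55 = 4×12 + 7
12 = 1×7 + 5
7 = 1×5 + 2
5 = 2×2 + 1
2 = 2×1 + 0  (stop)
So 55/12 = [4; 1, 1, 2, 2].

[4; 1, 1, 2, 2]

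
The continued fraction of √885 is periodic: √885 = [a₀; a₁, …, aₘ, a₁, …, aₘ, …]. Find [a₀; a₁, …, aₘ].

[29; 1, 2, 1, 58]

a₀ = ⌊√885⌋ = 29.
With m₀=0, d₀=1 and mₖ₊₁ = dₖaₖ − mₖ, dₖ₊₁ = (n − mₖ₊₁²)/dₖ, aₖ₊₁ = ⌊(a₀+mₖ₊₁)/dₖ₊₁⌋:
  k=1: m=29, d=44, a=1
  k=2: m=15, d=15, a=2
  k=3: m=15, d=44, a=1
  k=4: m=29, d=1, a=58
d=1 and a=2a₀=58 at k=4, so the next step gives (m, d) = (29, 44) again — its k=1 value — and the period has length 4.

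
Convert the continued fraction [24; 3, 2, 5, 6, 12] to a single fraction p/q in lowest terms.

69419/2858

Fold from the inside: start with 12/1.
  6 + 1/12 = 73/12
  5 + 12/73 = 377/73
  2 + 73/377 = 827/377
  3 + 377/827 = 2858/827
  24 + 827/2858 = 69419/2858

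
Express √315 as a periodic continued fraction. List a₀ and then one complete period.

a₀ = ⌊√315⌋ = 17.
With m₀=0, d₀=1 and mₖ₊₁ = dₖaₖ − mₖ, dₖ₊₁ = (n − mₖ₊₁²)/dₖ, aₖ₊₁ = ⌊(a₀+mₖ₊₁)/dₖ₊₁⌋:
  k=1: m=17, d=26, a=1
  k=2: m=9, d=9, a=2
  k=3: m=9, d=26, a=1
  k=4: m=17, d=1, a=34
d=1 and a=2a₀=34 at k=4, so the next step gives (m, d) = (17, 26) again — its k=1 value — and the period has length 4.

[17; 1, 2, 1, 34]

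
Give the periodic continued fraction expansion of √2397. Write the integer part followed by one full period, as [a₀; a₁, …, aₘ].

[48; 1, 23, 2, 23, 1, 96]

a₀ = ⌊√2397⌋ = 48.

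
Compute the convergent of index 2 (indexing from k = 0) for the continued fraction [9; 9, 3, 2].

255/28

Using pₖ = aₖpₖ₋₁ + pₖ₋₂, qₖ = aₖqₖ₋₁ + qₖ₋₂ (with p₋₁=1, p₋₂=0, q₋₁=0, q₋₂=1):
  k=0: a=9, p=9, q=1
  k=1: a=9, p=82, q=9
  k=2: a=3, p=255, q=28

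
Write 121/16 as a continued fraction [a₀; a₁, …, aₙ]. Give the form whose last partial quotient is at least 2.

121 = 7·16 + 9
16 = 1·9 + 7
9 = 1·7 + 2
7 = 3·2 + 1
2 = 2·1 + 0  (stop)
So 121/16 = [7; 1, 1, 3, 2].

[7; 1, 1, 3, 2]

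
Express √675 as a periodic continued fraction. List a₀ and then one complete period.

[25; 1, 50]

a₀ = ⌊√675⌋ = 25.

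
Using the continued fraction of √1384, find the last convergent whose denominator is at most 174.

√1384 = [37; 4, 1, 17, 1, 4, 74, …] (period length 6).
Convergents:
  p_0/q_0 = 37/1
  p_1/q_1 = 149/4
  p_2/q_2 = 186/5
  p_3/q_3 = 3311/89
  p_4/q_4 = 3497/94
  p_5/q_5 = 17299/465
q_4 = 94 ≤ 174 < 465 = q_5, so the answer is 3497/94.

3497/94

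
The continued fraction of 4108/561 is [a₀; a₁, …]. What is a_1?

4108 = 7·561 + 181   →  a_0 = 7
561 = 3·181 + 18   →  a_1 = 3

3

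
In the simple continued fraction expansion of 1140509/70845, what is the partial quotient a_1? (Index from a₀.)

1140509 = 16·70845 + 6989   →  a_0 = 16
70845 = 10·6989 + 955   →  a_1 = 10

10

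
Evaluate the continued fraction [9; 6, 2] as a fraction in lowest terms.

119/13

Using pₖ = aₖpₖ₋₁ + pₖ₋₂ and qₖ = aₖqₖ₋₁ + qₖ₋₂:
  k=0: a=9, p=9, q=1
  k=1: a=6, p=55, q=6
  k=2: a=2, p=119, q=13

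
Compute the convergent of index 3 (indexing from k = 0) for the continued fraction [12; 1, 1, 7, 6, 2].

188/15

Using pₖ = aₖpₖ₋₁ + pₖ₋₂, qₖ = aₖqₖ₋₁ + qₖ₋₂ (with p₋₁=1, p₋₂=0, q₋₁=0, q₋₂=1):
  k=0: a=12, p=12, q=1
  k=1: a=1, p=13, q=1
  k=2: a=1, p=25, q=2
  k=3: a=7, p=188, q=15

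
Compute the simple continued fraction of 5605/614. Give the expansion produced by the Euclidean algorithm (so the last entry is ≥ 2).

[9; 7, 1, 3, 2, 1, 1, 3]

5605 = 9×614 + 79
614 = 7×79 + 61
79 = 1×61 + 18
61 = 3×18 + 7
18 = 2×7 + 4
7 = 1×4 + 3
4 = 1×3 + 1
3 = 3×1 + 0  (stop)
So 5605/614 = [9; 7, 1, 3, 2, 1, 1, 3].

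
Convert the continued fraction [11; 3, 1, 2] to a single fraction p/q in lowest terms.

124/11

Using pₖ = aₖpₖ₋₁ + pₖ₋₂ and qₖ = aₖqₖ₋₁ + qₖ₋₂:
  k=0: a=11, p=11, q=1
  k=1: a=3, p=34, q=3
  k=2: a=1, p=45, q=4
  k=3: a=2, p=124, q=11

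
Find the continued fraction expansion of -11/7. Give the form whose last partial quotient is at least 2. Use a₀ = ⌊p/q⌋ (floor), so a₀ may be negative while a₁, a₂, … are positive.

[-2; 2, 3]

-11 = -2*7 + 3
7 = 2*3 + 1
3 = 3*1 + 0  (stop)
So -11/7 = [-2; 2, 3].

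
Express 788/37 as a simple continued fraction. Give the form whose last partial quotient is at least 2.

[21; 3, 2, 1, 3]

788 = 21·37 + 11
37 = 3·11 + 4
11 = 2·4 + 3
4 = 1·3 + 1
3 = 3·1 + 0  (stop)
So 788/37 = [21; 3, 2, 1, 3].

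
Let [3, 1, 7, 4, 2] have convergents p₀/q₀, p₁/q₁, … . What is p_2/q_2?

31/8

Using pₖ = aₖpₖ₋₁ + pₖ₋₂, qₖ = aₖqₖ₋₁ + qₖ₋₂ (with p₋₁=1, p₋₂=0, q₋₁=0, q₋₂=1):
  k=0: a=3, p=3, q=1
  k=1: a=1, p=4, q=1
  k=2: a=7, p=31, q=8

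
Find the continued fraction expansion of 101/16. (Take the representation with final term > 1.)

[6; 3, 5]

101 = 6*16 + 5
16 = 3*5 + 1
5 = 5*1 + 0  (stop)
So 101/16 = [6; 3, 5].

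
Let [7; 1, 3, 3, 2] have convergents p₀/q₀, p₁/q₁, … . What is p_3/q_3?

Using pₖ = aₖpₖ₋₁ + pₖ₋₂, qₖ = aₖqₖ₋₁ + qₖ₋₂ (with p₋₁=1, p₋₂=0, q₋₁=0, q₋₂=1):
  k=0: a=7, p=7, q=1
  k=1: a=1, p=8, q=1
  k=2: a=3, p=31, q=4
  k=3: a=3, p=101, q=13

101/13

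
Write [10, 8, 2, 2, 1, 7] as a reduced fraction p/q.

Using pₖ = aₖpₖ₋₁ + pₖ₋₂ and qₖ = aₖqₖ₋₁ + qₖ₋₂:
  k=0: a=10, p=10, q=1
  k=1: a=8, p=81, q=8
  k=2: a=2, p=172, q=17
  k=3: a=2, p=425, q=42
  k=4: a=1, p=597, q=59
  k=5: a=7, p=4604, q=455

4604/455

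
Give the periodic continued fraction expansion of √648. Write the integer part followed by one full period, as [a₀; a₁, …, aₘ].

[25; 2, 5, 6, 5, 2, 50]

a₀ = ⌊√648⌋ = 25.
With m₀=0, d₀=1 and mₖ₊₁ = dₖaₖ − mₖ, dₖ₊₁ = (n − mₖ₊₁²)/dₖ, aₖ₊₁ = ⌊(a₀+mₖ₊₁)/dₖ₊₁⌋:
  k=1: m=25, d=23, a=2
  k=2: m=21, d=9, a=5
  k=3: m=24, d=8, a=6
  k=4: m=24, d=9, a=5
  k=5: m=21, d=23, a=2
  k=6: m=25, d=1, a=50
d=1 and a=2a₀=50 at k=6, so the next step gives (m, d) = (25, 23) again — its k=1 value — and the period has length 6.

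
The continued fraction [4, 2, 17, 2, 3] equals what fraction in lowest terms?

1126/251

Using pₖ = aₖpₖ₋₁ + pₖ₋₂ and qₖ = aₖqₖ₋₁ + qₖ₋₂:
  k=0: a=4, p=4, q=1
  k=1: a=2, p=9, q=2
  k=2: a=17, p=157, q=35
  k=3: a=2, p=323, q=72
  k=4: a=3, p=1126, q=251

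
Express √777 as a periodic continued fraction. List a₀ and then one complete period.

[27; 1, 6, 1, 54]

a₀ = ⌊√777⌋ = 27.
With m₀=0, d₀=1 and mₖ₊₁ = dₖaₖ − mₖ, dₖ₊₁ = (n − mₖ₊₁²)/dₖ, aₖ₊₁ = ⌊(a₀+mₖ₊₁)/dₖ₊₁⌋:
  k=1: m=27, d=48, a=1
  k=2: m=21, d=7, a=6
  k=3: m=21, d=48, a=1
  k=4: m=27, d=1, a=54
d=1 and a=2a₀=54 at k=4, so the next step gives (m, d) = (27, 48) again — its k=1 value — and the period has length 4.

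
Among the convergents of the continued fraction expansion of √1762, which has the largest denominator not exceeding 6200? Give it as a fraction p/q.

√1762 = [41; 1, 40, 1, 82, …] (period length 4).
Convergents:
  p_0/q_0 = 41/1
  p_1/q_1 = 42/1
  p_2/q_2 = 1721/41
  p_3/q_3 = 1763/42
  p_4/q_4 = 146287/3485
  p_5/q_5 = 148050/3527
  p_6/q_6 = 6068287/144565
q_5 = 3527 ≤ 6200 < 144565 = q_6, so the answer is 148050/3527.

148050/3527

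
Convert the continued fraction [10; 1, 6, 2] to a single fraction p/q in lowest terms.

163/15

Using pₖ = aₖpₖ₋₁ + pₖ₋₂ and qₖ = aₖqₖ₋₁ + qₖ₋₂:
  k=0: a=10, p=10, q=1
  k=1: a=1, p=11, q=1
  k=2: a=6, p=76, q=7
  k=3: a=2, p=163, q=15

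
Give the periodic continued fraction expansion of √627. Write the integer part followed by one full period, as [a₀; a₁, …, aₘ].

[25; 25, 50]

a₀ = ⌊√627⌋ = 25.
With m₀=0, d₀=1 and mₖ₊₁ = dₖaₖ − mₖ, dₖ₊₁ = (n − mₖ₊₁²)/dₖ, aₖ₊₁ = ⌊(a₀+mₖ₊₁)/dₖ₊₁⌋:
  k=1: m=25, d=2, a=25
  k=2: m=25, d=1, a=50
d=1 and a=2a₀=50 at k=2, so the next step gives (m, d) = (25, 2) again — its k=1 value — and the period has length 2.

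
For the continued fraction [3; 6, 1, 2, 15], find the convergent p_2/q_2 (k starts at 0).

22/7

Using pₖ = aₖpₖ₋₁ + pₖ₋₂, qₖ = aₖqₖ₋₁ + qₖ₋₂ (with p₋₁=1, p₋₂=0, q₋₁=0, q₋₂=1):
  k=0: a=3, p=3, q=1
  k=1: a=6, p=19, q=6
  k=2: a=1, p=22, q=7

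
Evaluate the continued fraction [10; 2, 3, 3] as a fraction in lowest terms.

240/23

Using pₖ = aₖpₖ₋₁ + pₖ₋₂ and qₖ = aₖqₖ₋₁ + qₖ₋₂:
  k=0: a=10, p=10, q=1
  k=1: a=2, p=21, q=2
  k=2: a=3, p=73, q=7
  k=3: a=3, p=240, q=23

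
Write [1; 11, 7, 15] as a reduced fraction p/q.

1287/1181

Fold from the inside: start with 15/1.
  7 + 1/15 = 106/15
  11 + 15/106 = 1181/106
  1 + 106/1181 = 1287/1181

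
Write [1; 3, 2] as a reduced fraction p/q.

Using pₖ = aₖpₖ₋₁ + pₖ₋₂ and qₖ = aₖqₖ₋₁ + qₖ₋₂:
  k=0: a=1, p=1, q=1
  k=1: a=3, p=4, q=3
  k=2: a=2, p=9, q=7

9/7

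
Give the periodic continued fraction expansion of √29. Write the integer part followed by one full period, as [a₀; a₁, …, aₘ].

a₀ = ⌊√29⌋ = 5.
With m₀=0, d₀=1 and mₖ₊₁ = dₖaₖ − mₖ, dₖ₊₁ = (n − mₖ₊₁²)/dₖ, aₖ₊₁ = ⌊(a₀+mₖ₊₁)/dₖ₊₁⌋:
  k=1: m=5, d=4, a=2
  k=2: m=3, d=5, a=1
  k=3: m=2, d=5, a=1
  k=4: m=3, d=4, a=2
  k=5: m=5, d=1, a=10
d=1 and a=2a₀=10 at k=5, so the next step gives (m, d) = (5, 4) again — its k=1 value — and the period has length 5.

[5; 2, 1, 1, 2, 10]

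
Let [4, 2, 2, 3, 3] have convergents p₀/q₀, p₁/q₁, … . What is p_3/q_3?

Using pₖ = aₖpₖ₋₁ + pₖ₋₂, qₖ = aₖqₖ₋₁ + qₖ₋₂ (with p₋₁=1, p₋₂=0, q₋₁=0, q₋₂=1):
  k=0: a=4, p=4, q=1
  k=1: a=2, p=9, q=2
  k=2: a=2, p=22, q=5
  k=3: a=3, p=75, q=17

75/17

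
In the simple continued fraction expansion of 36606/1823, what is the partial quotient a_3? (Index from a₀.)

36606 = 20·1823 + 146   →  a_0 = 20
1823 = 12·146 + 71   →  a_1 = 12
146 = 2·71 + 4   →  a_2 = 2
71 = 17·4 + 3   →  a_3 = 17

17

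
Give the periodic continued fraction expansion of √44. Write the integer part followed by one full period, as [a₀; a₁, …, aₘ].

[6; 1, 1, 1, 2, 1, 1, 1, 12]

a₀ = ⌊√44⌋ = 6.
With m₀=0, d₀=1 and mₖ₊₁ = dₖaₖ − mₖ, dₖ₊₁ = (n − mₖ₊₁²)/dₖ, aₖ₊₁ = ⌊(a₀+mₖ₊₁)/dₖ₊₁⌋:
  k=1: m=6, d=8, a=1
  k=2: m=2, d=5, a=1
  k=3: m=3, d=7, a=1
  k=4: m=4, d=4, a=2
  k=5: m=4, d=7, a=1
  k=6: m=3, d=5, a=1
  k=7: m=2, d=8, a=1
  k=8: m=6, d=1, a=12
d=1 and a=2a₀=12 at k=8, so the next step gives (m, d) = (6, 8) again — its k=1 value — and the period has length 8.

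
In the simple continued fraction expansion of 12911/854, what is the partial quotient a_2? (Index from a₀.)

12911 = 15·854 + 101   →  a_0 = 15
854 = 8·101 + 46   →  a_1 = 8
101 = 2·46 + 9   →  a_2 = 2

2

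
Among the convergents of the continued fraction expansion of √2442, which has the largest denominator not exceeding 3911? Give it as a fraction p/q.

√2442 = [49; 2, 2, 2, 98, …] (period length 4).
Convergents:
  p_0/q_0 = 49/1
  p_1/q_1 = 99/2
  p_2/q_2 = 247/5
  p_3/q_3 = 593/12
  p_4/q_4 = 58361/1181
  p_5/q_5 = 117315/2374
  p_6/q_6 = 292991/5929
q_5 = 2374 ≤ 3911 < 5929 = q_6, so the answer is 117315/2374.

117315/2374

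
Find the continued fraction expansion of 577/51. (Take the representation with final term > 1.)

[11; 3, 5, 3]

577 = 11×51 + 16
51 = 3×16 + 3
16 = 5×3 + 1
3 = 3×1 + 0  (stop)
So 577/51 = [11; 3, 5, 3].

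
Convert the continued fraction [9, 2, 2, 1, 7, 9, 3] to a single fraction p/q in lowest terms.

14450/1533

Using pₖ = aₖpₖ₋₁ + pₖ₋₂ and qₖ = aₖqₖ₋₁ + qₖ₋₂:
  k=0: a=9, p=9, q=1
  k=1: a=2, p=19, q=2
  k=2: a=2, p=47, q=5
  k=3: a=1, p=66, q=7
  k=4: a=7, p=509, q=54
  k=5: a=9, p=4647, q=493
  k=6: a=3, p=14450, q=1533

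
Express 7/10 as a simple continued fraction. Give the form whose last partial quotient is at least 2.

[0; 1, 2, 3]

7 = 0*10 + 7
10 = 1*7 + 3
7 = 2*3 + 1
3 = 3*1 + 0  (stop)
So 7/10 = [0; 1, 2, 3].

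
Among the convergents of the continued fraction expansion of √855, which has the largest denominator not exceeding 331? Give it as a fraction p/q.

3041/104

√855 = [29; 4, 6, 4, 58, …] (period length 4).
Convergents:
  p_0/q_0 = 29/1
  p_1/q_1 = 117/4
  p_2/q_2 = 731/25
  p_3/q_3 = 3041/104
  p_4/q_4 = 177109/6057
q_3 = 104 ≤ 331 < 6057 = q_4, so the answer is 3041/104.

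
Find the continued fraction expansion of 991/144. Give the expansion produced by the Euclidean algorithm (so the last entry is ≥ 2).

[6; 1, 7, 2, 8]

991 = 6·144 + 127
144 = 1·127 + 17
127 = 7·17 + 8
17 = 2·8 + 1
8 = 8·1 + 0  (stop)
So 991/144 = [6; 1, 7, 2, 8].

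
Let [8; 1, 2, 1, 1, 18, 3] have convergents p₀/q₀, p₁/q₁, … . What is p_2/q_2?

26/3

Using pₖ = aₖpₖ₋₁ + pₖ₋₂, qₖ = aₖqₖ₋₁ + qₖ₋₂ (with p₋₁=1, p₋₂=0, q₋₁=0, q₋₂=1):
  k=0: a=8, p=8, q=1
  k=1: a=1, p=9, q=1
  k=2: a=2, p=26, q=3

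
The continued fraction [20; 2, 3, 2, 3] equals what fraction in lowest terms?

Fold from the inside: start with 3/1.
  2 + 1/3 = 7/3
  3 + 3/7 = 24/7
  2 + 7/24 = 55/24
  20 + 24/55 = 1124/55

1124/55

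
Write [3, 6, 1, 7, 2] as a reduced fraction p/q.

Using pₖ = aₖpₖ₋₁ + pₖ₋₂ and qₖ = aₖqₖ₋₁ + qₖ₋₂:
  k=0: a=3, p=3, q=1
  k=1: a=6, p=19, q=6
  k=2: a=1, p=22, q=7
  k=3: a=7, p=173, q=55
  k=4: a=2, p=368, q=117

368/117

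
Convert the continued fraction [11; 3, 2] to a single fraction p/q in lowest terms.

Using pₖ = aₖpₖ₋₁ + pₖ₋₂ and qₖ = aₖqₖ₋₁ + qₖ₋₂:
  k=0: a=11, p=11, q=1
  k=1: a=3, p=34, q=3
  k=2: a=2, p=79, q=7

79/7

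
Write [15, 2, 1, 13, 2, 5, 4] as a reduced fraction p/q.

29900/1949

Using pₖ = aₖpₖ₋₁ + pₖ₋₂ and qₖ = aₖqₖ₋₁ + qₖ₋₂:
  k=0: a=15, p=15, q=1
  k=1: a=2, p=31, q=2
  k=2: a=1, p=46, q=3
  k=3: a=13, p=629, q=41
  k=4: a=2, p=1304, q=85
  k=5: a=5, p=7149, q=466
  k=6: a=4, p=29900, q=1949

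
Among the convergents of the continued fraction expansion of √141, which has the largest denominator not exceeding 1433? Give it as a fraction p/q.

15781/1329

√141 = [11; 1, 6, 1, 22, …] (period length 4).
Convergents:
  p_0/q_0 = 11/1
  p_1/q_1 = 12/1
  p_2/q_2 = 83/7
  p_3/q_3 = 95/8
  p_4/q_4 = 2173/183
  p_5/q_5 = 2268/191
  p_6/q_6 = 15781/1329
  p_7/q_7 = 18049/1520
q_6 = 1329 ≤ 1433 < 1520 = q_7, so the answer is 15781/1329.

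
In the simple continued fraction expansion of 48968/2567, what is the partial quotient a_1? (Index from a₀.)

13

48968 = 19·2567 + 195   →  a_0 = 19
2567 = 13·195 + 32   →  a_1 = 13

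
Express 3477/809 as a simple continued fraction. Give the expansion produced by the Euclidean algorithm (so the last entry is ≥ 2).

[4; 3, 2, 1, 4, 17]

3477 = 4*809 + 241
809 = 3*241 + 86
241 = 2*86 + 69
86 = 1*69 + 17
69 = 4*17 + 1
17 = 17*1 + 0  (stop)
So 3477/809 = [4; 3, 2, 1, 4, 17].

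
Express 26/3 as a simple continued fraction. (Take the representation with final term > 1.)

26 = 8*3 + 2
3 = 1*2 + 1
2 = 2*1 + 0  (stop)
So 26/3 = [8; 1, 2].

[8; 1, 2]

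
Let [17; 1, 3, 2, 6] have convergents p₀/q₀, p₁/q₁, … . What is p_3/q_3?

Using pₖ = aₖpₖ₋₁ + pₖ₋₂, qₖ = aₖqₖ₋₁ + qₖ₋₂ (with p₋₁=1, p₋₂=0, q₋₁=0, q₋₂=1):
  k=0: a=17, p=17, q=1
  k=1: a=1, p=18, q=1
  k=2: a=3, p=71, q=4
  k=3: a=2, p=160, q=9

160/9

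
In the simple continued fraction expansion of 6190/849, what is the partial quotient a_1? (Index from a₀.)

3

6190 = 7·849 + 247   →  a_0 = 7
849 = 3·247 + 108   →  a_1 = 3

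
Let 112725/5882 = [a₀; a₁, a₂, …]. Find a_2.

112725 = 19·5882 + 967   →  a_0 = 19
5882 = 6·967 + 80   →  a_1 = 6
967 = 12·80 + 7   →  a_2 = 12

12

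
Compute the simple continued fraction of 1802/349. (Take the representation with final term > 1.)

[5; 6, 8, 7]

1802 = 5·349 + 57
349 = 6·57 + 7
57 = 8·7 + 1
7 = 7·1 + 0  (stop)
So 1802/349 = [5; 6, 8, 7].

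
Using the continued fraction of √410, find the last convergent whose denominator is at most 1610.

√410 = [20; 4, 40, …] (period length 2).
Convergents:
  p_0/q_0 = 20/1
  p_1/q_1 = 81/4
  p_2/q_2 = 3260/161
  p_3/q_3 = 13121/648
  p_4/q_4 = 528100/26081
q_3 = 648 ≤ 1610 < 26081 = q_4, so the answer is 13121/648.

13121/648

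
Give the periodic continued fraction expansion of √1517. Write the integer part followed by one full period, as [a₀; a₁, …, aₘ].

a₀ = ⌊√1517⌋ = 38.

[38; 1, 18, 2, 18, 1, 76]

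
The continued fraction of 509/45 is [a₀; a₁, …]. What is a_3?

1

509 = 11·45 + 14   →  a_0 = 11
45 = 3·14 + 3   →  a_1 = 3
14 = 4·3 + 2   →  a_2 = 4
3 = 1·2 + 1   →  a_3 = 1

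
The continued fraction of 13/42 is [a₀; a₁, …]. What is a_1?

3

13 = 0·42 + 13   →  a_0 = 0
42 = 3·13 + 3   →  a_1 = 3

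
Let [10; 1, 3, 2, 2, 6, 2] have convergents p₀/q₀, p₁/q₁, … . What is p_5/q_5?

Using pₖ = aₖpₖ₋₁ + pₖ₋₂, qₖ = aₖqₖ₋₁ + qₖ₋₂ (with p₋₁=1, p₋₂=0, q₋₁=0, q₋₂=1):
  k=0: a=10, p=10, q=1
  k=1: a=1, p=11, q=1
  k=2: a=3, p=43, q=4
  k=3: a=2, p=97, q=9
  k=4: a=2, p=237, q=22
  k=5: a=6, p=1519, q=141

1519/141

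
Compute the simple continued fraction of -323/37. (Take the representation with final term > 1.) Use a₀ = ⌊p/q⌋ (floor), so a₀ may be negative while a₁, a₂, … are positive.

[-9; 3, 1, 2, 3]

-323 = -9·37 + 10
37 = 3·10 + 7
10 = 1·7 + 3
7 = 2·3 + 1
3 = 3·1 + 0  (stop)
So -323/37 = [-9; 3, 1, 2, 3].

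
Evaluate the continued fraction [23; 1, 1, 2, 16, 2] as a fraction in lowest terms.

Fold from the inside: start with 2/1.
  16 + 1/2 = 33/2
  2 + 2/33 = 68/33
  1 + 33/68 = 101/68
  1 + 68/101 = 169/101
  23 + 101/169 = 3988/169

3988/169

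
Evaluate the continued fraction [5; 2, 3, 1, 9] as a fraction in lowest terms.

Using pₖ = aₖpₖ₋₁ + pₖ₋₂ and qₖ = aₖqₖ₋₁ + qₖ₋₂:
  k=0: a=5, p=5, q=1
  k=1: a=2, p=11, q=2
  k=2: a=3, p=38, q=7
  k=3: a=1, p=49, q=9
  k=4: a=9, p=479, q=88

479/88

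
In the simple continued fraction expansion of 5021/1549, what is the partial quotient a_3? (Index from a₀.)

5021 = 3·1549 + 374   →  a_0 = 3
1549 = 4·374 + 53   →  a_1 = 4
374 = 7·53 + 3   →  a_2 = 7
53 = 17·3 + 2   →  a_3 = 17

17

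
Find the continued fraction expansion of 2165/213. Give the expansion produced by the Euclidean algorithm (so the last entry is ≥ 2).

2165 = 10·213 + 35
213 = 6·35 + 3
35 = 11·3 + 2
3 = 1·2 + 1
2 = 2·1 + 0  (stop)
So 2165/213 = [10; 6, 11, 1, 2].

[10; 6, 11, 1, 2]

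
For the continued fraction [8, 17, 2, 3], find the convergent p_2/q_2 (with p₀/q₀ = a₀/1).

Using pₖ = aₖpₖ₋₁ + pₖ₋₂, qₖ = aₖqₖ₋₁ + qₖ₋₂ (with p₋₁=1, p₋₂=0, q₋₁=0, q₋₂=1):
  k=0: a=8, p=8, q=1
  k=1: a=17, p=137, q=17
  k=2: a=2, p=282, q=35

282/35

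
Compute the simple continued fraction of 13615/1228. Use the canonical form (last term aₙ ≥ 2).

[11; 11, 2, 10, 5]

13615 = 11×1228 + 107
1228 = 11×107 + 51
107 = 2×51 + 5
51 = 10×5 + 1
5 = 5×1 + 0  (stop)
So 13615/1228 = [11; 11, 2, 10, 5].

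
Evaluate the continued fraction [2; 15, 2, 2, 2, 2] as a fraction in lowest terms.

923/447

Using pₖ = aₖpₖ₋₁ + pₖ₋₂ and qₖ = aₖqₖ₋₁ + qₖ₋₂:
  k=0: a=2, p=2, q=1
  k=1: a=15, p=31, q=15
  k=2: a=2, p=64, q=31
  k=3: a=2, p=159, q=77
  k=4: a=2, p=382, q=185
  k=5: a=2, p=923, q=447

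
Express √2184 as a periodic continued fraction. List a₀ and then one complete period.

a₀ = ⌊√2184⌋ = 46.
With m₀=0, d₀=1 and mₖ₊₁ = dₖaₖ − mₖ, dₖ₊₁ = (n − mₖ₊₁²)/dₖ, aₖ₊₁ = ⌊(a₀+mₖ₊₁)/dₖ₊₁⌋:
  k=1: m=46, d=68, a=1
  k=2: m=22, d=25, a=2
  k=3: m=28, d=56, a=1
  k=4: m=28, d=25, a=2
  k=5: m=22, d=68, a=1
  k=6: m=46, d=1, a=92
d=1 and a=2a₀=92 at k=6, so the next step gives (m, d) = (46, 68) again — its k=1 value — and the period has length 6.

[46; 1, 2, 1, 2, 1, 92]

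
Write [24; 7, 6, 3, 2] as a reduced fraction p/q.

Using pₖ = aₖpₖ₋₁ + pₖ₋₂ and qₖ = aₖqₖ₋₁ + qₖ₋₂:
  k=0: a=24, p=24, q=1
  k=1: a=7, p=169, q=7
  k=2: a=6, p=1038, q=43
  k=3: a=3, p=3283, q=136
  k=4: a=2, p=7604, q=315

7604/315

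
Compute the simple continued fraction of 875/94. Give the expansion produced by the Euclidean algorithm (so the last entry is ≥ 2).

[9; 3, 4, 7]

875 = 9×94 + 29
94 = 3×29 + 7
29 = 4×7 + 1
7 = 7×1 + 0  (stop)
So 875/94 = [9; 3, 4, 7].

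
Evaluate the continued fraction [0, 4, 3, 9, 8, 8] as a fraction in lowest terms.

1844/7969

Using pₖ = aₖpₖ₋₁ + pₖ₋₂ and qₖ = aₖqₖ₋₁ + qₖ₋₂:
  k=0: a=0, p=0, q=1
  k=1: a=4, p=1, q=4
  k=2: a=3, p=3, q=13
  k=3: a=9, p=28, q=121
  k=4: a=8, p=227, q=981
  k=5: a=8, p=1844, q=7969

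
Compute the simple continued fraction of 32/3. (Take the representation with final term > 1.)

32 = 10·3 + 2
3 = 1·2 + 1
2 = 2·1 + 0  (stop)
So 32/3 = [10; 1, 2].

[10; 1, 2]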